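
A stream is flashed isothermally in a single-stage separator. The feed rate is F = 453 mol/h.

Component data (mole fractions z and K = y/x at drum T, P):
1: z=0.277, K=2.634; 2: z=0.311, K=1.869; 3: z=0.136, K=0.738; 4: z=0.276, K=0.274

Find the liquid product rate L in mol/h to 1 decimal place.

Rachford–Rice: g(ψ) = Σ zᵢ(Kᵢ−1)/(1+ψ(Kᵢ−1)) = 0.
Feasibility: ΣzᵢKᵢ = 1.487, Σzᵢ/Kᵢ = 1.463 — both > 1, two phases present.
Newton–Raphson from ψ = 0.5:
  ψ = 0.500: g = 0.0819, g' = -0.709 → ψ = 0.616
  ψ = 0.616: g = -0.0030, g' = -0.772 → ψ = 0.612
Converged at ψ = 0.612.
Then V = ψ·F = 0.6116·453 = 277.1 mol/h and L = F − V = 175.9 mol/h.

L = 175.9 mol/h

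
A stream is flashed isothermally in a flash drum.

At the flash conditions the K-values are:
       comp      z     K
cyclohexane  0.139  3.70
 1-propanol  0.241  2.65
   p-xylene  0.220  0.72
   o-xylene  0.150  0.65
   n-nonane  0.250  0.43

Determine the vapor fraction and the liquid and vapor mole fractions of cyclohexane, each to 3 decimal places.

Rachford–Rice: g(ψ) = Σ zᵢ(Kᵢ−1)/(1+ψ(Kᵢ−1)) = 0.
Feasibility: ΣzᵢKᵢ = 1.516, Σzᵢ/Kᵢ = 1.246 — both > 1, two phases present.
Iterate (Newton) starting at ψ = 0.38:
  ψ = 0.380: g = 0.1183, g' = -0.673 → ψ = 0.556
  ψ = 0.556: g = 0.0109, g' = -0.567 → ψ = 0.575
Converged at ψ = 0.575.
Compositions from xᵢ = zᵢ/(1+ψ(Kᵢ−1)), yᵢ = Kᵢxᵢ:
  cyclohexane: x = 0.054, y = 0.202
  1-propanol: x = 0.124, y = 0.328
  p-xylene: x = 0.262, y = 0.189
  o-xylene: x = 0.188, y = 0.122
  n-nonane: x = 0.372, y = 0.160

ψ = 0.575, x_cyclohexane = 0.054, y_cyclohexane = 0.202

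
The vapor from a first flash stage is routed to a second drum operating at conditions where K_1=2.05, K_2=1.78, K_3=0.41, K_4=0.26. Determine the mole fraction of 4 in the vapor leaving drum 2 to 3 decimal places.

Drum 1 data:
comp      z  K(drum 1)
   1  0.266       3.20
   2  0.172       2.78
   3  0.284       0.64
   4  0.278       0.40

y_4 (drum 2) = 0.070

Drum 1:
Let ψ₁ = V/F and solve Σ zᵢ(Kᵢ−1)/(1+ψ₁(Kᵢ−1)) = 0.
Feasibility: ΣzᵢKᵢ = 1.622, Σzᵢ/Kᵢ = 1.284 — both > 1, two phases present.
Newton–Raphson from ψ₁ = 0.5:
  ψ₁ = 0.500: g = 0.0777, g' = -0.703 → ψ₁ = 0.610
  ψ₁ = 0.610: g = 0.0023, g' = -0.669 → ψ₁ = 0.614
Converged at ψ₁ = 0.614.
Drum-1 compositions:
  1: x = 0.113, y = 0.362
  2: x = 0.082, y = 0.229
  3: x = 0.365, y = 0.233
  4: x = 0.440, y = 0.176
Drum-2 feed = drum-1 vapor: z₂ = (0.3622, 0.2285, 0.2333, 0.1760).
Drum 2:
Material balance + equilibrium reduce to Σ zᵢ(Kᵢ−1)/(1+ψ₂(Kᵢ−1)) = 0.
Check two-phase: ΣzᵢKᵢ = 1.291 > 1 and Σzᵢ/Kᵢ = 1.551 > 1, so g(0) = 0.291 > 0 and g(1) = -0.551 < 0.
Iterate (Newton) starting at ψ₂ = 0.5:
  ψ₂ = 0.500: g = -0.0244, g' = -0.650 → ψ₂ = 0.462
Converged at ψ₂ = 0.462.
  1: x = 0.244, y = 0.500
  2: x = 0.168, y = 0.299
  3: x = 0.321, y = 0.131
  4: x = 0.267, y = 0.070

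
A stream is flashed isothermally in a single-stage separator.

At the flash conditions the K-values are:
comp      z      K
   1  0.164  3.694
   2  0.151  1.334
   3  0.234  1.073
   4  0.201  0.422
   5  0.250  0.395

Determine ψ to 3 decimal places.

ψ = 0.271

Rachford–Rice: g(ψ) = Σ zᵢ(Kᵢ−1)/(1+ψ(Kᵢ−1)) = 0.
g(0) = ΣzᵢKᵢ − 1 = 0.242 and g(1) = 1 − Σzᵢ/Kᵢ = -0.485, so a root lies in (0, 1).
Newton–Raphson from ψ = 0.5:
  ψ = 0.500: g = -0.1323, g' = -0.551 → ψ = 0.260
  ψ = 0.260: g = 0.0070, g' = -0.649 → ψ = 0.270
  ψ = 0.270: g = 0.0001, g' = -0.639 → ψ = 0.271
Converged at ψ = 0.271.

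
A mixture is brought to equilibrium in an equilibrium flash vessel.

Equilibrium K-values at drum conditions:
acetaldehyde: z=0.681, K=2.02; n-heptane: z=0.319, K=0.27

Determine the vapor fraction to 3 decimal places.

Binary case is linear: z₁(K₁−1)(1+ψ(K₂−1)) + z₂(K₂−1)(1+ψ(K₁−1)) = 0
⇒ ψ = [z₁(K₁−1)+z₂(K₂−1)] / [−(K₁−1)(K₂−1)] = 0.4617/0.7446 = 0.620

ψ = 0.620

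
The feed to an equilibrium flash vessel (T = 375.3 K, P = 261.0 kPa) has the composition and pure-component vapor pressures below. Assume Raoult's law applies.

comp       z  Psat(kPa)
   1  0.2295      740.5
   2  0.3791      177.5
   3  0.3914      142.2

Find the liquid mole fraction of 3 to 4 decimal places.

Raoult's law: Kᵢ = Pᵢˢᵃᵗ/P = Pᵢˢᵃᵗ/261.0.
  K_1 = 740.5/261.0 = 2.837165, K_2 = 177.5/261.0 = 0.680077, K_3 = 142.2/261.0 = 0.544828
Newton iteration, β⁰ = 0.5:
  β = 0.5000: g = -0.15526, g' = -0.4013 → β = 0.1131
  β = 0.1131: g = 0.03541, g' = -0.6629 → β = 0.1666
  β = 0.1666: g = 0.00196, g' = -0.5924 → β = 0.1699
Converged at β = 0.1699.
Compositions from xᵢ = zᵢ/(1+β(Kᵢ−1)), yᵢ = Kᵢxᵢ:
  1: x = 0.1749, y = 0.4962
  2: x = 0.4009, y = 0.2726
  3: x = 0.4242, y = 0.2311

x_3 = 0.4242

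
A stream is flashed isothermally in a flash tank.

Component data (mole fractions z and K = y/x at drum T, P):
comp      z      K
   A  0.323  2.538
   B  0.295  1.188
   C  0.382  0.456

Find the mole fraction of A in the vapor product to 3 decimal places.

y_A = 0.427

Newton iteration, ψ⁰ = 0.48:
  ψ = 0.480: g = 0.0554, g' = -0.469 → ψ = 0.598
  ψ = 0.598: g = 0.0005, g' = -0.464 → ψ = 0.599
Converged at ψ = 0.599.
Compositions from xᵢ = zᵢ/(1+ψ(Kᵢ−1)), yᵢ = Kᵢxᵢ:
  A: x = 0.168, y = 0.427
  B: x = 0.265, y = 0.315
  C: x = 0.567, y = 0.258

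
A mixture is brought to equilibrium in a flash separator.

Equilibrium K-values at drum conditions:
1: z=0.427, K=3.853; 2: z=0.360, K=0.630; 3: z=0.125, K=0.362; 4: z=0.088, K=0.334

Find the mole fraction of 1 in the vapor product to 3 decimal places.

y_1 = 0.568

Newton iteration, ψ⁰ = 0.5:
  ψ = 0.500: g = 0.1336, g' = -0.862 → ψ = 0.655
  ψ = 0.655: g = 0.0079, g' = -0.781 → ψ = 0.665
Converged at ψ = 0.665.
Compositions from xᵢ = zᵢ/(1+ψ(Kᵢ−1)), yᵢ = Kᵢxᵢ:
  1: x = 0.147, y = 0.568
  2: x = 0.478, y = 0.301
  3: x = 0.217, y = 0.079
  4: x = 0.158, y = 0.053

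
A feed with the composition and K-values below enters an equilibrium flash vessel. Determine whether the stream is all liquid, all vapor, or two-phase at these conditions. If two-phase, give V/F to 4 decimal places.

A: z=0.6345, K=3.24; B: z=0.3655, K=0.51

all vapor

ΣzᵢKᵢ = 2.2422; Σzᵢ/Kᵢ = 0.9125.
Since Σzᵢ/Kᵢ < 1 the mixture is above its dew point — single vapor phase.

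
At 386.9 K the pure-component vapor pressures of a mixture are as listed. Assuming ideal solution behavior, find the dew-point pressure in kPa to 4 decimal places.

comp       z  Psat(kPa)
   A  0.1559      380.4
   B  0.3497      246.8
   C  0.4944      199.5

Pdew = 232.2900 kPa

At the dew point ψ → 1, so Σzᵢ/Kᵢ = 1 with Kᵢ = Pᵢˢᵃᵗ/P ⇒ 1/P = Σzᵢ/Pᵢˢᵃᵗ.
1/P = 0.1559/380.4 + 0.3497/246.8 + 0.4944/199.5 = 0.0043050 ⇒ P = 232.2900 kPa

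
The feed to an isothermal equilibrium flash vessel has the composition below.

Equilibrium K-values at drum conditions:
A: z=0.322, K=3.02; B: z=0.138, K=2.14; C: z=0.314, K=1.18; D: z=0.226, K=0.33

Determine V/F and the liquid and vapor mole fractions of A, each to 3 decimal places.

Iterate (Newton) starting at V/F = 0.5:
  V/F = 0.500: g = 0.2480, g' = -0.636 → V/F = 0.890
  V/F = 0.890: g = -0.0157, g' = -0.842 → V/F = 0.871
Converged at V/F = 0.871.
Compositions from xᵢ = zᵢ/(1+V/F(Kᵢ−1)), yᵢ = Kᵢxᵢ:
  A: x = 0.117, y = 0.352
  B: x = 0.069, y = 0.148
  C: x = 0.271, y = 0.320
  D: x = 0.543, y = 0.179

V/F = 0.871, x_A = 0.117, y_A = 0.352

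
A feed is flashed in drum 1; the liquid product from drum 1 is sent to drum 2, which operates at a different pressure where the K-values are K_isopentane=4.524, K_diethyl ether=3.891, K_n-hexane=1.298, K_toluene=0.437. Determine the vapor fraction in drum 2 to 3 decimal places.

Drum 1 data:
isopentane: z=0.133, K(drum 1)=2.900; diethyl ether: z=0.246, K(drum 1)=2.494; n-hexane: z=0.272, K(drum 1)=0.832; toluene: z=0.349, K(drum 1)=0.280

V/F (drum 2) = 0.492

Drum 1:
Newton–Raphson from ψ₁ = 0.65:
  ψ₁ = 0.650: g = -0.2241, g' = -0.886 → ψ₁ = 0.397
  ψ₁ = 0.397: g = -0.0262, g' = -0.736 → ψ₁ = 0.362
Converged at ψ₁ = 0.362.
Drum-1 compositions:
  isopentane: x = 0.079, y = 0.229
  diethyl ether: x = 0.160, y = 0.398
  n-hexane: x = 0.290, y = 0.241
  toluene: x = 0.472, y = 0.132
Drum-2 feed = drum-1 liquid: z₂ = (0.0788, 0.1597, 0.2896, 0.4719).
Drum 2:
Material balance + equilibrium reduce to Σ zᵢ(Kᵢ−1)/(1+ψ₂(Kᵢ−1)) = 0.
Check two-phase: ΣzᵢKᵢ = 1.560 > 1 and Σzᵢ/Kᵢ = 1.361 > 1, so g(0) = 0.560 > 0 and g(1) = -0.361 < 0.
Newton–Raphson from ψ₂ = 0.5:
  ψ₂ = 0.500: g = -0.0052, g' = -0.661 → ψ₂ = 0.492
Converged at ψ₂ = 0.492.
  isopentane: x = 0.029, y = 0.130
  diethyl ether: x = 0.066, y = 0.257
  n-hexane: x = 0.253, y = 0.328
  toluene: x = 0.653, y = 0.285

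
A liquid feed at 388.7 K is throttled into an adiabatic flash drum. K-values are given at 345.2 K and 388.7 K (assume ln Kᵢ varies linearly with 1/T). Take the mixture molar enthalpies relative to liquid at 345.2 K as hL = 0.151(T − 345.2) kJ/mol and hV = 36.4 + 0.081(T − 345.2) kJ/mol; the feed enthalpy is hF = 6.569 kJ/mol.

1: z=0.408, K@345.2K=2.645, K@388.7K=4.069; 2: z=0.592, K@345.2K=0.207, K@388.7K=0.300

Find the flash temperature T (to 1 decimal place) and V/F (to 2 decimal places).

Adiabatic flash: solve Rachford–Rice at each trial T, then check hF = ψ·hV(T) + (1−ψ)·hL(T).
  T = 345.2 K: K = (2.645, 0.207), RR gives ψ = 0.155, H_out = 5.628 kJ/mol
  T = 388.7 K: K = (4.069, 0.300), RR gives ψ = 0.390, H_out = 19.576 kJ/mol
  T = 366.9 K: K = (3.321, 0.252), RR gives ψ = 0.290, H_out = 13.402 kJ/mol
  T = 356.0 K: K = (2.973, 0.229), RR gives ψ = 0.229, H_out = 9.793 kJ/mol
  T = 350.6 K: K = (2.807, 0.218), RR gives ψ = 0.194, H_out = 7.801 kJ/mol
  T = 347.9 K: K = (2.725, 0.212), RR gives ψ = 0.175, H_out = 6.740 kJ/mol
  T = 346.5 K: K = (2.683, 0.210), RR gives ψ = 0.165, H_out = 6.170 kJ/mol
Linear interpolation between T = 346.5 (H_out = 6.170) and T = 347.9 (H_out = 6.740) on hF = 6.569 gives T ≈ 347.5 K, at which ψ = 0.17.

T = 347.5 K, V/F = 0.17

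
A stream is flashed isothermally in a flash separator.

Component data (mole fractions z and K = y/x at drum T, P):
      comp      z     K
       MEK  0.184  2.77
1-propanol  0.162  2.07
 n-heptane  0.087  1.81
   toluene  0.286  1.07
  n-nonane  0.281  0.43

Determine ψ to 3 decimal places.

Let ψ = V/F and solve Σ zᵢ(Kᵢ−1)/(1+ψ(Kᵢ−1)) = 0.
g(0) = ΣzᵢKᵢ − 1 = 0.429 and g(1) = 1 − Σzᵢ/Kᵢ = -0.114, so a root lies in (0, 1).
Iterate (Newton) starting at ψ = 0.5:
  ψ = 0.500: g = 0.1312, g' = -0.450 → ψ = 0.792
  ψ = 0.792: g = -0.0005, g' = -0.480 → ψ = 0.791
Converged at ψ = 0.791.

ψ = 0.791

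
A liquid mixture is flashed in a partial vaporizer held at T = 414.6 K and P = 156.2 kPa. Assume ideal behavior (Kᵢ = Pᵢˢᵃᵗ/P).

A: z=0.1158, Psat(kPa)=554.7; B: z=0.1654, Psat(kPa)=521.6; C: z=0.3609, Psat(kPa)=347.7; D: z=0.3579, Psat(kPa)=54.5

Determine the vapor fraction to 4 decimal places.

ψ = 0.7680

Raoult's law: Kᵢ = Pᵢˢᵃᵗ/P = Pᵢˢᵃᵗ/156.2.
  K_A = 554.7/156.2 = 3.551216, K_B = 521.6/156.2 = 3.339309, K_C = 347.7/156.2 = 2.225992, K_D = 54.5/156.2 = 0.348912
Material balance + equilibrium reduce to Σ zᵢ(Kᵢ−1)/(1+ψ(Kᵢ−1)) = 0.
g(0) = ΣzᵢKᵢ − 1 = 0.8918 and g(1) = 1 − Σzᵢ/Kᵢ = -0.2700, so a root lies in (0, 1).
Iterate (Newton) starting at ψ = 0.44:
  ψ = 0.4400: g = 0.29069, g' = -0.9140 → ψ = 0.7580
  ψ = 0.7580: g = 0.00943, g' = -0.9425 → ψ = 0.7680
Converged at ψ = 0.7680.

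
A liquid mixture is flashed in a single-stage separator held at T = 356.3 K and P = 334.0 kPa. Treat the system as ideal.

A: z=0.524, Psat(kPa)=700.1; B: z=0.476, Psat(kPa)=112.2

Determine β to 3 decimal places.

Raoult's law: Kᵢ = Pᵢˢᵃᵗ/P = Pᵢˢᵃᵗ/334.0.
  K_A = 700.1/334.0 = 2.09611, K_B = 112.2/334.0 = 0.33593
Material balance + equilibrium reduce to Σ zᵢ(Kᵢ−1)/(1+β(Kᵢ−1)) = 0.
Check two-phase: ΣzᵢKᵢ = 1.258 > 1 and Σzᵢ/Kᵢ = 1.667 > 1, so g(0) = 0.258 > 0 and g(1) = -0.667 < 0.
Newton–Raphson from β = 0.64:
  β = 0.640: g = -0.2122, g' = -0.852 → β = 0.391
  β = 0.391: g = -0.0250, g' = -0.691 → β = 0.355
Converged at β = 0.355.

β = 0.355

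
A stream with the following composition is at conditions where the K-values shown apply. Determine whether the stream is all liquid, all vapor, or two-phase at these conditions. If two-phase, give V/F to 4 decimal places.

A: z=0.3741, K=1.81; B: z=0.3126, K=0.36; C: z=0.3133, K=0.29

all liquid

ΣzᵢKᵢ = 0.8805; Σzᵢ/Kᵢ = 2.1554.
Since ΣzᵢKᵢ < 1 the mixture is below its bubble point — single liquid phase.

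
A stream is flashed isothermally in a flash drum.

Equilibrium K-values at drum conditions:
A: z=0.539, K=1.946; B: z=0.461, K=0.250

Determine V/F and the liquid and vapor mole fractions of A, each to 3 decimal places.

V/F = 0.231, x_A = 0.442, y_A = 0.861

Material balance + equilibrium reduce to Σ zᵢ(Kᵢ−1)/(1+V/F(Kᵢ−1)) = 0.
Feasibility: ΣzᵢKᵢ = 1.164, Σzᵢ/Kᵢ = 2.121 — both > 1, two phases present.
Iterate (Newton) starting at V/F = 0.5:
  V/F = 0.500: g = -0.2070, g' = -0.886 → V/F = 0.266
  V/F = 0.266: g = -0.0248, g' = -0.713 → V/F = 0.232
  V/F = 0.232: g = -0.0002, g' = -0.704 → V/F = 0.231
Converged at V/F = 0.231.
Compositions from xᵢ = zᵢ/(1+V/F(Kᵢ−1)), yᵢ = Kᵢxᵢ:
  A: x = 0.442, y = 0.861
  B: x = 0.558, y = 0.139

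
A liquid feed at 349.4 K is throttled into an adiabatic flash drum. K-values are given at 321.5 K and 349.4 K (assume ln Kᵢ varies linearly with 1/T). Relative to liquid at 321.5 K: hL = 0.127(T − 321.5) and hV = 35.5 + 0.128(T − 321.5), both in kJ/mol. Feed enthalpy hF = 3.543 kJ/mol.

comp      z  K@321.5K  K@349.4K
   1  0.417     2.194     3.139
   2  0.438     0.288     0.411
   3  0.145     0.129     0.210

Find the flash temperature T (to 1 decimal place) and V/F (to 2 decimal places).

Adiabatic flash: solve Rachford–Rice at each trial T, then check hF = ψ·hV(T) + (1−ψ)·hL(T).
  T = 321.5 K: K = (2.194, 0.288, 0.129), RR gives ψ = 0.066, H_out = 2.355 kJ/mol
  T = 349.4 K: K = (3.139, 0.411, 0.210), RR gives ψ = 0.376, H_out = 16.903 kJ/mol
  T = 335.4 K: K = (2.642, 0.346, 0.166), RR gives ψ = 0.240, H_out = 10.306 kJ/mol
  T = 328.4 K: K = (2.411, 0.316, 0.147), RR gives ψ = 0.160, H_out = 6.572 kJ/mol
  T = 324.9 K: K = (2.299, 0.302, 0.138), RR gives ψ = 0.115, H_out = 4.517 kJ/mol
  T = 323.2 K: K = (2.246, 0.295, 0.133), RR gives ψ = 0.091, H_out = 3.459 kJ/mol
Linear interpolation between T = 323.2 (H_out = 3.459) and T = 324.9 (H_out = 4.517) on hF = 3.543 gives T ≈ 323.3 K, at which ψ = 0.09.

T = 323.3 K, V/F = 0.09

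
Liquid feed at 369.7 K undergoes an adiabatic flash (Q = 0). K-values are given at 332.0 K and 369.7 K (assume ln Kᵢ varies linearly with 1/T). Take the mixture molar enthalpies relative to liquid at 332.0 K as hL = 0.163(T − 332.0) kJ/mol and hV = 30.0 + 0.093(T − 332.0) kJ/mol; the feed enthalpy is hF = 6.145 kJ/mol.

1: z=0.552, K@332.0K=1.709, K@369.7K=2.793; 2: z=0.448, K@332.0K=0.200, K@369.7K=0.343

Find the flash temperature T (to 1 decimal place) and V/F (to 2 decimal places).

T = 337.5 K, V/F = 0.18

Adiabatic flash: solve Rachford–Rice at each trial T, then check hF = ψ·hV(T) + (1−ψ)·hL(T).
  T = 332.0 K: K = (1.709, 0.200), RR gives ψ = 0.058, H_out = 1.744 kJ/mol
  T = 369.7 K: K = (2.793, 0.343), RR gives ψ = 0.590, H_out = 22.297 kJ/mol
  T = 350.9 K: K = (2.215, 0.266), RR gives ψ = 0.383, H_out = 14.073 kJ/mol
  T = 341.4 K: K = (1.951, 0.231), RR gives ψ = 0.247, H_out = 8.787 kJ/mol
  T = 336.7 K: K = (1.828, 0.215), RR gives ψ = 0.162, H_out = 5.582 kJ/mol
  T = 339.0 K: K = (1.888, 0.223), RR gives ψ = 0.206, H_out = 7.215 kJ/mol
Linear interpolation between T = 336.7 (H_out = 5.582) and T = 339.0 (H_out = 7.215) on hF = 6.145 gives T ≈ 337.5 K, at which ψ = 0.18.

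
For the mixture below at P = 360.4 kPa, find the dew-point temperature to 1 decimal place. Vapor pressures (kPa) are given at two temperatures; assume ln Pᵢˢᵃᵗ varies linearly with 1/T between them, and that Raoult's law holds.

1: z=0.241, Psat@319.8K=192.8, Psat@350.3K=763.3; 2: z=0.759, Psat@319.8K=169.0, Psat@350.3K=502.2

Dew-point temperature: Σzᵢ·P/Pᵢˢᵃᵗ(T) = 1. Interpolate ln Pᵢˢᵃᵗ = aᵢ + bᵢ/T.
  T = 319.8 K: ΣzᵢP/Pᵢˢᵃᵗ = 2.0691
  T = 350.3 K: ΣzᵢP/Pᵢˢᵃᵗ = 0.6585
  T = 335.1 K: ΣzᵢP/Pᵢˢᵃᵗ = 1.1333
  T = 342.7 K: ΣzᵢP/Pᵢˢᵃᵗ = 0.8584
  T = 338.9 K: ΣzᵢP/Pᵢˢᵃᵗ = 0.9847
  T = 337.0 K: ΣzᵢP/Pᵢˢᵃᵗ = 1.0559
Interpolating between 337.0 K and 338.9 K gives T ≈ 338.5 K.

T = 338.5 K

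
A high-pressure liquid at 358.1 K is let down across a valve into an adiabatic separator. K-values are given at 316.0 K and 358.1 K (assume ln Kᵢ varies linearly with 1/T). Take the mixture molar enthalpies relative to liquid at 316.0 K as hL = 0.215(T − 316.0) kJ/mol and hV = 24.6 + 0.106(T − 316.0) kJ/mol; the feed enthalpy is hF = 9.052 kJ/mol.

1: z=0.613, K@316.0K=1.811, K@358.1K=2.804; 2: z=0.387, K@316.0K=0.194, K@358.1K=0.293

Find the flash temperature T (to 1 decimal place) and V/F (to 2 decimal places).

T = 320.1 K, V/F = 0.34

Adiabatic flash: solve Rachford–Rice at each trial T, then check hF = ψ·hV(T) + (1−ψ)·hL(T).
  T = 316.0 K: K = (1.811, 0.194), RR gives ψ = 0.283, H_out = 6.971 kJ/mol
  T = 358.1 K: K = (2.804, 0.293), RR gives ψ = 0.653, H_out = 22.109 kJ/mol
  T = 337.1 K: K = (2.286, 0.242), RR gives ψ = 0.507, H_out = 15.849 kJ/mol
  T = 326.6 K: K = (2.043, 0.217), RR gives ψ = 0.412, H_out = 11.946 kJ/mol
  T = 321.3 K: K = (1.926, 0.206), RR gives ψ = 0.353, H_out = 9.631 kJ/mol
  T = 318.6 K: K = (1.867, 0.200), RR gives ψ = 0.319, H_out = 8.326 kJ/mol
  T = 320.0 K: K = (1.897, 0.203), RR gives ψ = 0.337, H_out = 9.015 kJ/mol
Linear interpolation between T = 320.0 (H_out = 9.015) and T = 321.3 (H_out = 9.631) on hF = 9.052 gives T ≈ 320.1 K, at which ψ = 0.34.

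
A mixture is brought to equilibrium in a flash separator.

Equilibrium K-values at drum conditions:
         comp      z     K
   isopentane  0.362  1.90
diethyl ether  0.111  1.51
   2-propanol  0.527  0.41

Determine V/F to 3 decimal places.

Rachford–Rice: g(V/F) = Σ zᵢ(Kᵢ−1)/(1+V/F(Kᵢ−1)) = 0.
g(0) = ΣzᵢKᵢ − 1 = 0.071 and g(1) = 1 − Σzᵢ/Kᵢ = -0.549, so a root lies in (0, 1).
Newton iteration, V/F⁰ = 0.5:
  V/F = 0.500: g = -0.1712, g' = -0.527 → V/F = 0.175
  V/F = 0.175: g = -0.0133, g' = -0.471 → V/F = 0.147
Converged at V/F = 0.147.

V/F = 0.147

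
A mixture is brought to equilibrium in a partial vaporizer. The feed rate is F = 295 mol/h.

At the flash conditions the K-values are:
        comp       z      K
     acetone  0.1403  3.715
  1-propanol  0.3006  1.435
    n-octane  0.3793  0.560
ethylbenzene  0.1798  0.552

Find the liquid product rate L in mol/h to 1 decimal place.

L = 181.4 mol/h

Material balance + equilibrium reduce to Σ zᵢ(Kᵢ−1)/(1+V/F(Kᵢ−1)) = 0.
Check two-phase: ΣzᵢKᵢ = 1.2642 > 1 and Σzᵢ/Kᵢ = 1.2503 > 1, so g(0) = 0.2642 > 0 and g(1) = -0.2503 < 0.
Iterate (Newton) starting at V/F = 0.5:
  V/F = 0.5000: g = -0.04879, g' = -0.4051 → V/F = 0.3796
  V/F = 0.3796: g = 0.00242, g' = -0.4510 → V/F = 0.3849
Converged at V/F = 0.3849.
Then V = V/F·F = 0.3849·295 = 113.6 mol/h and L = F − V = 181.4 mol/h.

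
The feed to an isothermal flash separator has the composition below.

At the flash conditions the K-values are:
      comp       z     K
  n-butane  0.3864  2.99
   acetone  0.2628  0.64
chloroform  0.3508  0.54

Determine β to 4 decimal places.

β = 0.6135

Iterate (Newton) starting at β = 0.5:
  β = 0.5000: g = 0.06049, g' = -0.5603 → β = 0.6080
  β = 0.6080: g = 0.00283, g' = -0.5122 → β = 0.6135
Converged at β = 0.6135.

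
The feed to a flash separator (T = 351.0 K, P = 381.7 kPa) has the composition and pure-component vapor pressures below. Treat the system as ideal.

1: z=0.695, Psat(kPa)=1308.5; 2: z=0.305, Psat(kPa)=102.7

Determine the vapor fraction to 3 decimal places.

ψ = 0.825

Raoult's law: Kᵢ = Pᵢˢᵃᵗ/P = Pᵢˢᵃᵗ/381.7.
  K_1 = 1308.5/381.7 = 3.42808, K_2 = 102.7/381.7 = 0.26906
Rachford–Rice: g(ψ) = Σ zᵢ(Kᵢ−1)/(1+ψ(Kᵢ−1)) = 0.
Feasibility: ΣzᵢKᵢ = 2.465, Σzᵢ/Kᵢ = 1.336 — both > 1, two phases present.
Binary case is linear: z₁(K₁−1)(1+ψ(K₂−1)) + z₂(K₂−1)(1+ψ(K₁−1)) = 0
⇒ ψ = [z₁(K₁−1)+z₂(K₂−1)] / [−(K₁−1)(K₂−1)] = 1.4646/1.7748 = 0.825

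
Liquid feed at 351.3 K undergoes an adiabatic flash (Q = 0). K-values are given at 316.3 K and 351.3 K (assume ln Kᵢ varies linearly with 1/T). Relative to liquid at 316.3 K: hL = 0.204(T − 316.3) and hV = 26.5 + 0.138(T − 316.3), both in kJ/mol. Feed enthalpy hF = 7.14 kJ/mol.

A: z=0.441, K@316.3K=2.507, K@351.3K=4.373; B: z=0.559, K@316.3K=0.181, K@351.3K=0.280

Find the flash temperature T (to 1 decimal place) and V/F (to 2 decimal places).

T = 321.8 K, V/F = 0.23

Adiabatic flash: solve Rachford–Rice at each trial T, then check hF = ψ·hV(T) + (1−ψ)·hL(T).
  T = 316.3 K: K = (2.507, 0.181), RR gives ψ = 0.168, H_out = 4.439 kJ/mol
  T = 351.3 K: K = (4.373, 0.280), RR gives ψ = 0.447, H_out = 17.947 kJ/mol
  T = 333.8 K: K = (3.360, 0.228), RR gives ψ = 0.334, H_out = 12.039 kJ/mol
  T = 325.1 K: K = (2.916, 0.204), RR gives ψ = 0.262, H_out = 8.589 kJ/mol
  T = 320.7 K: K = (2.707, 0.192), RR gives ψ = 0.218, H_out = 6.621 kJ/mol
  T = 322.9 K: K = (2.810, 0.198), RR gives ψ = 0.241, H_out = 7.628 kJ/mol
Linear interpolation between T = 320.7 (H_out = 6.621) and T = 322.9 (H_out = 7.628) on hF = 7.14 gives T ≈ 321.8 K, at which ψ = 0.23.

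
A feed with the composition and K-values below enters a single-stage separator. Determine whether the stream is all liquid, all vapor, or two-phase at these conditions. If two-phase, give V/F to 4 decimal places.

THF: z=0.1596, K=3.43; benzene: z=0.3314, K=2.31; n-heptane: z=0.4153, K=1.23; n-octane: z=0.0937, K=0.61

all vapor

ΣzᵢKᵢ = 1.8809; Σzᵢ/Kᵢ = 0.6812.
Since Σzᵢ/Kᵢ < 1 the mixture is above its dew point — single vapor phase.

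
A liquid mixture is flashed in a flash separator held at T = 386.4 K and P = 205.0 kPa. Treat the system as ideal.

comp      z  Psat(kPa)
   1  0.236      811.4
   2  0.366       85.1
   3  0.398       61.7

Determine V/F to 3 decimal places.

V/F = 0.108

Raoult's law: Kᵢ = Pᵢˢᵃᵗ/P = Pᵢˢᵃᵗ/205.0.
  K_1 = 811.4/205.0 = 3.95805, K_2 = 85.1/205.0 = 0.41512, K_3 = 61.7/205.0 = 0.30098
Rachford–Rice: g(V/F) = Σ zᵢ(Kᵢ−1)/(1+V/F(Kᵢ−1)) = 0.
Feasibility: ΣzᵢKᵢ = 1.206, Σzᵢ/Kᵢ = 2.264 — both > 1, two phases present.
Newton iteration, V/F⁰ = 0.5:
  V/F = 0.500: g = -0.4486, g' = -1.046 → V/F = 0.071
  V/F = 0.071: g = 0.0609, g' = -1.762 → V/F = 0.106
  V/F = 0.106: g = 0.0035, g' = -1.568 → V/F = 0.108
Converged at V/F = 0.108.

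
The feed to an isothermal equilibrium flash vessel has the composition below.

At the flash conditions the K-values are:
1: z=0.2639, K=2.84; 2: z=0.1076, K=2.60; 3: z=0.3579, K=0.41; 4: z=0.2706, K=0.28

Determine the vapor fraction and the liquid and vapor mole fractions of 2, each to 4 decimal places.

Let ψ = V/F and solve Σ zᵢ(Kᵢ−1)/(1+ψ(Kᵢ−1)) = 0.
g(0) = ΣzᵢKᵢ − 1 = 0.2517 and g(1) = 1 − Σzᵢ/Kᵢ = -0.9737, so a root lies in (0, 1).
Newton iteration, ψ⁰ = 0.62:
  ψ = 0.6200: g = -0.37165, g' = -1.0318 → ψ = 0.2598
  ψ = 0.2598: g = -0.03893, g' = -0.9324 → ψ = 0.2181
  ψ = 0.2181: g = 0.00070, g' = -0.9679 → ψ = 0.2188
Converged at ψ = 0.2188.
Compositions from xᵢ = zᵢ/(1+ψ(Kᵢ−1)), yᵢ = Kᵢxᵢ:
  1: x = 0.1882, y = 0.5344
  2: x = 0.0797, y = 0.2072
  3: x = 0.4109, y = 0.1685
  4: x = 0.3212, y = 0.0899

ψ = 0.2188, x_2 = 0.0797, y_2 = 0.2072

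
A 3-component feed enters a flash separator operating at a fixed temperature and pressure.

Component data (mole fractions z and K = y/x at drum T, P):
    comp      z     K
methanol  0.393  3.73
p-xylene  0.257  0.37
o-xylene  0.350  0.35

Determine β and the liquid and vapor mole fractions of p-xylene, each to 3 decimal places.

Rachford–Rice: g(β) = Σ zᵢ(Kᵢ−1)/(1+β(Kᵢ−1)) = 0.
g(0) = ΣzᵢKᵢ − 1 = 0.683 and g(1) = 1 − Σzᵢ/Kᵢ = -0.800, so a root lies in (0, 1).
Iterate (Newton) starting at β = 0.5:
  β = 0.500: g = -0.1197, g' = -1.066 → β = 0.388
  β = 0.388: g = 0.0029, g' = -1.134 → β = 0.390
Converged at β = 0.390.
Compositions from xᵢ = zᵢ/(1+β(Kᵢ−1)), yᵢ = Kᵢxᵢ:
  methanol: x = 0.190, y = 0.710
  p-xylene: x = 0.341, y = 0.126
  o-xylene: x = 0.469, y = 0.164

β = 0.390, x_p-xylene = 0.341, y_p-xylene = 0.126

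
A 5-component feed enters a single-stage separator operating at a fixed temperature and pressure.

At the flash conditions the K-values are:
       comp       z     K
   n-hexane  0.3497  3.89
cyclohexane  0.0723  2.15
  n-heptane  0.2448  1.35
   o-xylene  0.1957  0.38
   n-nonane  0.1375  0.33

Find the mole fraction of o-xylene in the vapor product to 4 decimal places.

Rachford–Rice: g(V/F) = Σ zᵢ(Kᵢ−1)/(1+V/F(Kᵢ−1)) = 0.
Feasibility: ΣzᵢKᵢ = 1.9660, Σzᵢ/Kᵢ = 1.2365 — both > 1, two phases present.
Newton iteration, V/F⁰ = 0.65:
  V/F = 0.6500: g = 0.10204, g' = -0.8085 → V/F = 0.7762
  V/F = 0.7762: g = -0.00293, g' = -0.8704 → V/F = 0.7728
Converged at V/F = 0.7728.
Compositions from xᵢ = zᵢ/(1+V/F(Kᵢ−1)), yᵢ = Kᵢxᵢ:
  n-hexane: x = 0.1081, y = 0.4207
  cyclohexane: x = 0.0383, y = 0.0823
  n-heptane: x = 0.1927, y = 0.2601
  o-xylene: x = 0.3757, y = 0.1428
  n-nonane: x = 0.2852, y = 0.0941

y_o-xylene = 0.1428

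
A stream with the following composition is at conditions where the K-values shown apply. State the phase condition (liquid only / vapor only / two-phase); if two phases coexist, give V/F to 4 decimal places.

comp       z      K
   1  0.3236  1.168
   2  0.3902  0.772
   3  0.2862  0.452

liquid only

ΣzᵢKᵢ = 0.8086; Σzᵢ/Kᵢ = 1.4157.
Since ΣzᵢKᵢ < 1 the mixture is below its bubble point — single liquid phase.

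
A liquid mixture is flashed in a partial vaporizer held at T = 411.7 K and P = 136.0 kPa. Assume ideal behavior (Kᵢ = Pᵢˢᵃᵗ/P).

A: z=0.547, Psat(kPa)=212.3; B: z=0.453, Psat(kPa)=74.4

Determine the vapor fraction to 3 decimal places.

Raoult's law: Kᵢ = Pᵢˢᵃᵗ/P = Pᵢˢᵃᵗ/136.0.
  K_A = 212.3/136.0 = 1.56103, K_B = 74.4/136.0 = 0.54706
Binary case is linear: z₁(K₁−1)(1+ψ(K₂−1)) + z₂(K₂−1)(1+ψ(K₁−1)) = 0
⇒ ψ = [z₁(K₁−1)+z₂(K₂−1)] / [−(K₁−1)(K₂−1)] = 0.1017/0.2541 = 0.400

ψ = 0.400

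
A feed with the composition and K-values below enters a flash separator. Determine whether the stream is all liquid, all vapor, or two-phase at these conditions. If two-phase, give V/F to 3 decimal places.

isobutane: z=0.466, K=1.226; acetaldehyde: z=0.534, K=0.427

all liquid

ΣzᵢKᵢ = 0.799; Σzᵢ/Kᵢ = 1.631.
Since ΣzᵢKᵢ < 1 the mixture is below its bubble point — single liquid phase.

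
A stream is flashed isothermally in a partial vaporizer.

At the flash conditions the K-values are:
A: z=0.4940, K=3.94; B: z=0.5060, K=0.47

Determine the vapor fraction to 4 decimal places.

ψ = 0.7600

Newton–Raphson from ψ = 0.41:
  ψ = 0.4100: g = 0.31591, g' = -1.1099 → ψ = 0.6946
  ψ = 0.6946: g = 0.05297, g' = -0.8174 → ψ = 0.7594
  ψ = 0.7594: g = 0.00044, g' = -0.8067 → ψ = 0.7600
Converged at ψ = 0.7600.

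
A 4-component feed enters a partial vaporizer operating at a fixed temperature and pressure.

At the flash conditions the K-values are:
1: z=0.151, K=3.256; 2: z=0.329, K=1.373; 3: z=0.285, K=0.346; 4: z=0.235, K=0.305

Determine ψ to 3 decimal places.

ψ = 0.126

Material balance + equilibrium reduce to Σ zᵢ(Kᵢ−1)/(1+ψ(Kᵢ−1)) = 0.
Check two-phase: ΣzᵢKᵢ = 1.114 > 1 and Σzᵢ/Kᵢ = 1.880 > 1, so g(0) = 0.114 > 0 and g(1) = -0.880 < 0.
Newton iteration, ψ⁰ = 0.5:
  ψ = 0.500: g = -0.2638, g' = -0.738 → ψ = 0.143
  ψ = 0.143: g = -0.0126, g' = -0.769 → ψ = 0.126
Converged at ψ = 0.126.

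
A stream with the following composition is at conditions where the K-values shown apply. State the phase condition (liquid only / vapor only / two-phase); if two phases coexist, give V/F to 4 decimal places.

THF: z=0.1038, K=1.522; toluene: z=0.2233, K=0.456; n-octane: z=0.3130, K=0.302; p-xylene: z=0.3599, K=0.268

liquid only

ΣzᵢKᵢ = 0.4508; Σzᵢ/Kᵢ = 2.9372.
Since ΣzᵢKᵢ < 1 the mixture is below its bubble point — single liquid phase.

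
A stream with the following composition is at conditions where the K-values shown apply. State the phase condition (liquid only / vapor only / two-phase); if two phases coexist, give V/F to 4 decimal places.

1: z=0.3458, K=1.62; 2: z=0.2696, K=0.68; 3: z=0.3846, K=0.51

ΣzᵢKᵢ = 0.9397; Σzᵢ/Kᵢ = 1.3640.
Since ΣzᵢKᵢ < 1 the mixture is below its bubble point — single liquid phase.

liquid only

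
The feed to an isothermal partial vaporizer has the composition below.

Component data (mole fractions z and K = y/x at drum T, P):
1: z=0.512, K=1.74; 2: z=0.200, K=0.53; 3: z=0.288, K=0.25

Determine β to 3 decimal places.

β = 0.143

Newton–Raphson from β = 0.5:
  β = 0.500: g = -0.1919, g' = -0.640 → β = 0.200
  β = 0.200: g = -0.0278, g' = -0.491 → β = 0.143
Converged at β = 0.143.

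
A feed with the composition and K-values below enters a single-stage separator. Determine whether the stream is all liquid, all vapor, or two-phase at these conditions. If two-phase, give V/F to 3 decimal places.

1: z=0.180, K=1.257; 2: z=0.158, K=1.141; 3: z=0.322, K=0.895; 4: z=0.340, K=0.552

ΣzᵢKᵢ = 0.882; Σzᵢ/Kᵢ = 1.257.
Since ΣzᵢKᵢ < 1 the mixture is below its bubble point — single liquid phase.

all liquid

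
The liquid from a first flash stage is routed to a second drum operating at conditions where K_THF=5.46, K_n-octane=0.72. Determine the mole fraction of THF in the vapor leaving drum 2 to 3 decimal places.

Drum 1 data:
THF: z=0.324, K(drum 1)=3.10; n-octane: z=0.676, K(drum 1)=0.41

y_THF (drum 2) = 0.323

Drum 1:
Let ψ₁ = V/F and solve Σ zᵢ(Kᵢ−1)/(1+ψ₁(Kᵢ−1)) = 0.
Feasibility: ΣzᵢKᵢ = 1.282, Σzᵢ/Kᵢ = 1.753 — both > 1, two phases present.
Binary case is linear: z₁(K₁−1)(1+ψ₁(K₂−1)) + z₂(K₂−1)(1+ψ₁(K₁−1)) = 0
⇒ ψ₁ = [z₁(K₁−1)+z₂(K₂−1)] / [−(K₁−1)(K₂−1)] = 0.2816/1.2390 = 0.227
Drum-1 compositions:
  THF: x = 0.219, y = 0.680
  n-octane: x = 0.781, y = 0.320
Drum-2 feed = drum-1 liquid: z₂ = (0.2193, 0.7807).
Drum 2:
Rachford–Rice: g(ψ₂) = Σ zᵢ(Kᵢ−1)/(1+ψ₂(Kᵢ−1)) = 0.
g(0) = ΣzᵢKᵢ − 1 = 0.760 and g(1) = 1 − Σzᵢ/Kᵢ = -0.124, so a root lies in (0, 1).
Newton–Raphson from ψ₂ = 0.5:
  ψ₂ = 0.500: g = 0.0487, g' = -0.501 → ψ₂ = 0.597
  ψ₂ = 0.597: g = 0.0045, g' = -0.413 → ψ₂ = 0.608
Converged at ψ₂ = 0.608.
  THF: x = 0.059, y = 0.323
  n-octane: x = 0.941, y = 0.677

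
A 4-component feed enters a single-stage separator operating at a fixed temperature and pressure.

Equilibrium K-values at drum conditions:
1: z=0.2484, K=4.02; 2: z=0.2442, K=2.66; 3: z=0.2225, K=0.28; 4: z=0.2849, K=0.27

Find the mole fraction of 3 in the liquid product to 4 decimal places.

x_3 = 0.3301

Newton–Raphson from β = 0.5:
  β = 0.5000: g = -0.05745, g' = -1.2187 → β = 0.4529
  β = 0.4529: g = -0.00014, g' = -1.2162 → β = 0.4527
Converged at β = 0.4527.
Compositions from xᵢ = zᵢ/(1+β(Kᵢ−1)), yᵢ = Kᵢxᵢ:
  1: x = 0.1049, y = 0.4218
  2: x = 0.1394, y = 0.3709
  3: x = 0.3301, y = 0.0924
  4: x = 0.4255, y = 0.1149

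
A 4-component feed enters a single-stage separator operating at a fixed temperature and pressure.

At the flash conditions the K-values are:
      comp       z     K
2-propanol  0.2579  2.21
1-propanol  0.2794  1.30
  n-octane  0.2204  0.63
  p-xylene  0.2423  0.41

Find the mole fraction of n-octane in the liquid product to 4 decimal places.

Iterate (Newton) starting at V/F = 0.5:
  V/F = 0.5000: g = -0.03552, g' = -0.3807 → V/F = 0.4067
  V/F = 0.4067: g = -0.00024, g' = -0.3774 → V/F = 0.4061
Converged at V/F = 0.4061.
Compositions from xᵢ = zᵢ/(1+V/F(Kᵢ−1)), yᵢ = Kᵢxᵢ:
  2-propanol: x = 0.1729, y = 0.3822
  1-propanol: x = 0.2491, y = 0.3238
  n-octane: x = 0.2594, y = 0.1634
  p-xylene: x = 0.3186, y = 0.1306

x_n-octane = 0.2594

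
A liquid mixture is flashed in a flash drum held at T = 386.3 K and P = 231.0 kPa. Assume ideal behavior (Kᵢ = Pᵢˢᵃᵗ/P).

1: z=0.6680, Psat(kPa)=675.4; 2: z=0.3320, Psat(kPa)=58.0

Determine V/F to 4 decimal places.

Raoult's law: Kᵢ = Pᵢˢᵃᵗ/P = Pᵢˢᵃᵗ/231.0.
  K_1 = 675.4/231.0 = 2.923810, K_2 = 58.0/231.0 = 0.251082
Rachford–Rice: g(V/F) = Σ zᵢ(Kᵢ−1)/(1+V/F(Kᵢ−1)) = 0.
Check two-phase: ΣzᵢKᵢ = 2.0365 > 1 and Σzᵢ/Kᵢ = 1.5507 > 1, so g(0) = 1.0365 > 0 and g(1) = -0.5507 < 0.
Iterate (Newton) starting at V/F = 0.53:
  V/F = 0.5300: g = 0.22402, g' = -1.1181 → V/F = 0.7304
  V/F = 0.7304: g = -0.01451, g' = -1.3347 → V/F = 0.7195
  V/F = 0.7195: g = -0.00013, g' = -1.3105 → V/F = 0.7194
Converged at V/F = 0.7194.

V/F = 0.7194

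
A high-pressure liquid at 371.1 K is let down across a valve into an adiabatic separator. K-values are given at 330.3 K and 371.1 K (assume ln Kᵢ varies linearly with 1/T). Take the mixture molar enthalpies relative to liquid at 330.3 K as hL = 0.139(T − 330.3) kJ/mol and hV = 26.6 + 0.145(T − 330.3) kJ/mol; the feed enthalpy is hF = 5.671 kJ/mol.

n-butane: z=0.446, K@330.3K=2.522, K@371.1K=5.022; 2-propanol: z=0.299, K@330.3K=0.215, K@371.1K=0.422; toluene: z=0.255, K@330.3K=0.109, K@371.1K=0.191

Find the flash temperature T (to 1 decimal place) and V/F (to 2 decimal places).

Adiabatic flash: solve Rachford–Rice at each trial T, then check hF = ψ·hV(T) + (1−ψ)·hL(T).
  T = 330.3 K: K = (2.522, 0.215, 0.109), RR gives ψ = 0.171, H_out = 4.537 kJ/mol
  T = 371.1 K: K = (5.022, 0.422, 0.191), RR gives ψ = 0.504, H_out = 19.208 kJ/mol
  T = 350.7 K: K = (3.631, 0.307, 0.147), RR gives ψ = 0.369, H_out = 12.686 kJ/mol
  T = 340.5 K: K = (3.043, 0.258, 0.127), RR gives ψ = 0.284, H_out = 8.982 kJ/mol
  T = 335.4 K: K = (2.774, 0.236, 0.118), RR gives ψ = 0.232, H_out = 6.888 kJ/mol
  T = 332.9 K: K = (2.648, 0.226, 0.113), RR gives ψ = 0.203, H_out = 5.774 kJ/mol
  T = 331.6 K: K = (2.585, 0.220, 0.111), RR gives ψ = 0.187, H_out = 5.166 kJ/mol
Linear interpolation between T = 331.6 (H_out = 5.166) and T = 332.9 (H_out = 5.774) on hF = 5.671 gives T ≈ 332.7 K, at which ψ = 0.20.

T = 332.7 K, V/F = 0.20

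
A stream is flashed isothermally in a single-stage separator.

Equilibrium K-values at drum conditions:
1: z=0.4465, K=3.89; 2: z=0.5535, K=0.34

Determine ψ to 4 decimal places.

ψ = 0.4850

Let ψ = V/F and solve Σ zᵢ(Kᵢ−1)/(1+ψ(Kᵢ−1)) = 0.
Check two-phase: ΣzᵢKᵢ = 1.9251 > 1 and Σzᵢ/Kᵢ = 1.7427 > 1, so g(0) = 0.9251 > 0 and g(1) = -0.7427 < 0.
Newton–Raphson from ψ = 0.5:
  ψ = 0.5000: g = -0.01747, g' = -1.1609 → ψ = 0.4849
  ψ = 0.4849: g = 0.00005, g' = -1.1681 → ψ = 0.4850
Converged at ψ = 0.4850.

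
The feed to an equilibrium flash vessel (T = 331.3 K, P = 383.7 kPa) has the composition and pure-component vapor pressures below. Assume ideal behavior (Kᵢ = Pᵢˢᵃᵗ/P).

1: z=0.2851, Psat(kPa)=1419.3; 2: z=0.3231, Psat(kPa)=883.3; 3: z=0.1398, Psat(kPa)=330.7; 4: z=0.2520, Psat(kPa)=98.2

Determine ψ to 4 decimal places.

Raoult's law: Kᵢ = Pᵢˢᵃᵗ/P = Pᵢˢᵃᵗ/383.7.
  K_1 = 1419.3/383.7 = 3.698984, K_2 = 883.3/383.7 = 2.302059, K_3 = 330.7/383.7 = 0.861871, K_4 = 98.2/383.7 = 0.255929
Let ψ = V/F and solve Σ zᵢ(Kᵢ−1)/(1+ψ(Kᵢ−1)) = 0.
Feasibility: ΣzᵢKᵢ = 1.9834, Σzᵢ/Kᵢ = 1.3643 — both > 1, two phases present.
Newton–Raphson from ψ = 0.62:
  ψ = 0.6200: g = 0.15140, g' = -0.9423 → ψ = 0.7807
  ψ = 0.7807: g = -0.01274, g' = -1.1474 → ψ = 0.7696
  ψ = 0.7696: g = -0.00014, g' = -1.1232 → ψ = 0.7695
Converged at ψ = 0.7695.

ψ = 0.7695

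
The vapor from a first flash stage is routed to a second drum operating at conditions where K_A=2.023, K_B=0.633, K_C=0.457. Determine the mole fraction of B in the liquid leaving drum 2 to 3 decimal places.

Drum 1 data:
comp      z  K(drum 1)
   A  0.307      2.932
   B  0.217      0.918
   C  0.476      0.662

x_B (drum 2) = 0.222

Drum 1:
Material balance + equilibrium reduce to Σ zᵢ(Kᵢ−1)/(1+ψ₁(Kᵢ−1)) = 0.
Check two-phase: ΣzᵢKᵢ = 1.414 > 1 and Σzᵢ/Kᵢ = 1.060 > 1, so g(0) = 0.414 > 0 and g(1) = -0.060 < 0.
Iterate (Newton) starting at ψ₁ = 0.5:
  ψ₁ = 0.500: g = 0.0895, g' = -0.377 → ψ₁ = 0.738
  ψ₁ = 0.738: g = 0.0113, g' = -0.293 → ψ₁ = 0.776
  ψ₁ = 0.776: g = 0.0002, g' = -0.285 → ψ₁ = 0.777
Converged at ψ₁ = 0.777.
Drum-1 compositions:
  A: x = 0.123, y = 0.360
  B: x = 0.232, y = 0.213
  C: x = 0.645, y = 0.427
Drum-2 feed = drum-1 vapor: z₂ = (0.3599, 0.2128, 0.4273).
Drum 2:
Iterate (Newton) starting at ψ₂ = 0.5:
  ψ₂ = 0.500: g = -0.1705, g' = -0.445 → ψ₂ = 0.117
  ψ₂ = 0.117: g = -0.0005, g' = -0.475 → ψ₂ = 0.116
Converged at ψ₂ = 0.116.
  A: x = 0.322, y = 0.651
  B: x = 0.222, y = 0.141
  C: x = 0.456, y = 0.208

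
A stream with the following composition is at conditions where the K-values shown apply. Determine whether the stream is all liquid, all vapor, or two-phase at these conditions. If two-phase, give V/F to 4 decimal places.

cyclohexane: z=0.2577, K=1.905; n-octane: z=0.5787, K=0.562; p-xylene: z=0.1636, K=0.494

ΣzᵢKᵢ = 0.8970; Σzᵢ/Kᵢ = 1.4962.
Since ΣzᵢKᵢ < 1 the mixture is below its bubble point — single liquid phase.

all liquid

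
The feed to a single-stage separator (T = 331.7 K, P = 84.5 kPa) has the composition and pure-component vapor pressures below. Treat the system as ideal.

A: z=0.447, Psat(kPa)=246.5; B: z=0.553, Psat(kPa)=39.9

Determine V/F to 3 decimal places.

Raoult's law: Kᵢ = Pᵢˢᵃᵗ/P = Pᵢˢᵃᵗ/84.5.
  K_A = 246.5/84.5 = 2.91716, K_B = 39.9/84.5 = 0.47219
Material balance + equilibrium reduce to Σ zᵢ(Kᵢ−1)/(1+V/F(Kᵢ−1)) = 0.
g(0) = ΣzᵢKᵢ − 1 = 0.565 and g(1) = 1 − Σzᵢ/Kᵢ = -0.324, so a root lies in (0, 1).
Binary case is linear: z₁(K₁−1)(1+V/F(K₂−1)) + z₂(K₂−1)(1+V/F(K₁−1)) = 0
⇒ V/F = [z₁(K₁−1)+z₂(K₂−1)] / [−(K₁−1)(K₂−1)] = 0.5651/1.0119 = 0.558

V/F = 0.558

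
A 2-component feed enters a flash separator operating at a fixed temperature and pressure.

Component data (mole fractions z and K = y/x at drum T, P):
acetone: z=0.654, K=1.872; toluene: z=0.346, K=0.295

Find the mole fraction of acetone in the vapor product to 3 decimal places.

y_acetone = 0.837

Material balance + equilibrium reduce to Σ zᵢ(Kᵢ−1)/(1+V/F(Kᵢ−1)) = 0.
Check two-phase: ΣzᵢKᵢ = 1.326 > 1 and Σzᵢ/Kᵢ = 1.522 > 1, so g(0) = 0.326 > 0 and g(1) = -0.522 < 0.
Binary case is linear: z₁(K₁−1)(1+V/F(K₂−1)) + z₂(K₂−1)(1+V/F(K₁−1)) = 0
⇒ V/F = [z₁(K₁−1)+z₂(K₂−1)] / [−(K₁−1)(K₂−1)] = 0.3264/0.6148 = 0.531
Compositions from xᵢ = zᵢ/(1+V/F(Kᵢ−1)), yᵢ = Kᵢxᵢ:
  acetone: x = 0.447, y = 0.837
  toluene: x = 0.553, y = 0.163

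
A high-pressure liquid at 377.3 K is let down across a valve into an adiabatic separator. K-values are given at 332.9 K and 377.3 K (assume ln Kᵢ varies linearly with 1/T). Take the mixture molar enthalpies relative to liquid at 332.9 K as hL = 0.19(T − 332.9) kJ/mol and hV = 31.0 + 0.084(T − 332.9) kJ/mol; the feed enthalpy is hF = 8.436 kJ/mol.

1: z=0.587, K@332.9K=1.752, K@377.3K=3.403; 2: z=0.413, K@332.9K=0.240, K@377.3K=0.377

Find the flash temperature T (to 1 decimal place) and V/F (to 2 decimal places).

Adiabatic flash: solve Rachford–Rice at each trial T, then check hF = ψ·hV(T) + (1−ψ)·hL(T).
  T = 332.9 K: K = (1.752, 0.240), RR gives ψ = 0.223, H_out = 6.918 kJ/mol
  T = 377.3 K: K = (3.403, 0.377), RR gives ψ = 0.770, H_out = 28.691 kJ/mol
  T = 355.1 K: K = (2.493, 0.305), RR gives ψ = 0.568, H_out = 20.491 kJ/mol
  T = 344.0 K: K = (2.102, 0.272), RR gives ψ = 0.431, H_out = 14.965 kJ/mol
  T = 338.4 K: K = (1.920, 0.255), RR gives ψ = 0.340, H_out = 11.375 kJ/mol
  T = 335.6 K: K = (1.833, 0.248), RR gives ψ = 0.285, H_out = 9.251 kJ/mol
  T = 334.2 K: K = (1.791, 0.244), RR gives ψ = 0.254, H_out = 8.081 kJ/mol
Linear interpolation between T = 334.2 (H_out = 8.081) and T = 335.6 (H_out = 9.251) on hF = 8.436 gives T ≈ 334.6 K, at which ψ = 0.26.

T = 334.6 K, V/F = 0.26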